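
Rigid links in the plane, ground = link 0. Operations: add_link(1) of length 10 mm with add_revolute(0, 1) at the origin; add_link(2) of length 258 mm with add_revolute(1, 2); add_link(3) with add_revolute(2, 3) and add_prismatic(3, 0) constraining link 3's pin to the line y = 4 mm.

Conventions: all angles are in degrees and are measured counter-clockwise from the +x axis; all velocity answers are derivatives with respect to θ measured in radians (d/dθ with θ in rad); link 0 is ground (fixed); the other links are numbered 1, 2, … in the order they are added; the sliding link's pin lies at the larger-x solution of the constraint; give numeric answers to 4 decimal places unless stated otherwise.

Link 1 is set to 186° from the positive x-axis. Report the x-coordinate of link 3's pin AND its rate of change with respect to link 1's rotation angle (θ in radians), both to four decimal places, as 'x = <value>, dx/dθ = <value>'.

geometry: r = 10 mm, L = 258 mm, e = 4 mm
crank pin P = (r cos θ, r sin θ) = (-9.945219, -1.045285)
h = r sin θ − e = -1.045285 − 4 = -5.045285
x = r cos θ + √(L² − h²) = -9.945219 + 257.950664 = 248.005445
dx/dθ = −r sin θ − h·r cos θ/√(L² − h²) (θ in radians; h = -5.045285) = 0.850765

x = 248.0054, dx/dθ = 0.8508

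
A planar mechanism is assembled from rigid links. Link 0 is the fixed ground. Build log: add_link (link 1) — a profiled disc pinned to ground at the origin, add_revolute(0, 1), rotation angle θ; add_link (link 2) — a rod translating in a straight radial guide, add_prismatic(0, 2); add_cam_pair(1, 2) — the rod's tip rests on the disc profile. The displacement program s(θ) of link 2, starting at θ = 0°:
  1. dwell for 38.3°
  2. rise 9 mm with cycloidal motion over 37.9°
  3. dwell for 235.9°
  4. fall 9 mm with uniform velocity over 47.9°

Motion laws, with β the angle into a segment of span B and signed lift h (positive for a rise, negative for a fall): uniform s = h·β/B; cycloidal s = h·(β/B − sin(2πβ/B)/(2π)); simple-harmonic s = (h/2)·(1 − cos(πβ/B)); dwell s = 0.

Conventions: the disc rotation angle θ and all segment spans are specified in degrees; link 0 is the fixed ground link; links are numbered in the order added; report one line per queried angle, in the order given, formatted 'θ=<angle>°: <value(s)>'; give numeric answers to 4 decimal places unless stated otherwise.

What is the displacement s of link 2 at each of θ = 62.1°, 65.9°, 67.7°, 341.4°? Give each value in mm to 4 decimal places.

seg 1 [0°–38.3°] dwell: s stays 0.0000
seg 2 [38.3°–76.2°] cycloidal, h=9: θ=62.1° here. β=23.8, B=37.9. 9·(0.6280 − sin(2π·0.6280)/(2π)) = 6.6833 → s = 6.6833
seg 2 [38.3°–76.2°] cycloidal, h=9: θ=65.9° here. β=27.6, B=37.9. 9·(0.7282 − sin(2π·0.7282)/(2π)) = 7.9731 → s = 7.9731
seg 2 [38.3°–76.2°] cycloidal, h=9: θ=67.7° here. β=29.4, B=37.9. 9·(0.7757 − sin(2π·0.7757)/(2π)) = 8.3953 → s = 8.3953
seg 2 [38.3°–76.2°] cycloidal, h=9: full span → s += 9 → s = 9.0000
seg 3 [76.2°–312.1°] dwell: s stays 9.0000
seg 4 [312.1°–360°] uniform, h=-9: θ=341.4° here. β=29.3, B=47.9. -9·29.3/47.9 = -5.5052 → s = 3.4948

θ=62.1°: 6.6833
θ=65.9°: 7.9731
θ=67.7°: 8.3953
θ=341.4°: 3.4948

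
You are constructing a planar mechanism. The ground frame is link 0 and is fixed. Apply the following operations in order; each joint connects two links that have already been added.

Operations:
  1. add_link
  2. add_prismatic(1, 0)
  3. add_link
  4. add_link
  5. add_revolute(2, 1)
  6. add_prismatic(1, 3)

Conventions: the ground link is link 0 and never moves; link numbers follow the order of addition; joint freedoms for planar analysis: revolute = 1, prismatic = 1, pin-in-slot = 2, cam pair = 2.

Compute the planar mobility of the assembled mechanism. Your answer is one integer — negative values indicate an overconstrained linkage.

(L,J1,J2)=(1,0,0); link0 fixed
link1: (2,0,0)
P 1-0 [J1]: (2,1,0)
link2: (3,1,0)
link3: (4,1,0)
R 2-1 [J1]: (4,2,0)
P 1-3 [J1]: (4,3,0)
Grübler: 3·3 − 2·3 − 0 = 3

M = 3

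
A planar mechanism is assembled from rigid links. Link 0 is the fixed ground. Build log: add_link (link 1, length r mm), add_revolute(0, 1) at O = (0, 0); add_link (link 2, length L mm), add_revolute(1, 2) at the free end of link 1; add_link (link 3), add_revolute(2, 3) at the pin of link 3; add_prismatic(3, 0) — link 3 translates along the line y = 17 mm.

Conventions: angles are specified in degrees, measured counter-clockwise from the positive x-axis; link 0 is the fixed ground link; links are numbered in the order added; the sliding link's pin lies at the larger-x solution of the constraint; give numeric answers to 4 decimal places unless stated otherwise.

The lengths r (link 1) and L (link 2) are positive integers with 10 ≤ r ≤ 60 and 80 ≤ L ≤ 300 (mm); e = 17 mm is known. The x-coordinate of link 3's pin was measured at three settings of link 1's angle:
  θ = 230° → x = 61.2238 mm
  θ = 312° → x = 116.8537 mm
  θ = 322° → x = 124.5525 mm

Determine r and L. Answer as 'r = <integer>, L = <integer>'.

constraint per measurement: (x − r cos θ)² + (r sin θ − e)² = L²
subtracting the θ₁ and θ₂ equations cancels the r² and L² terms:
r = (x₁² − x₂²) / (2[(x₁cos θ₁ + e sin θ₁) − (x₂cos θ₂ + e sin θ₂)]) = 42.0001 → r = 42
L² = (x₁ − r cos θ₁)² + (r sin θ₁ − e)² = 10200.9928 → L = 101.0000 → L = 101
check at θ₃=322°: x = 124.5525 (printed 124.5525) ✓

r = 42, L = 101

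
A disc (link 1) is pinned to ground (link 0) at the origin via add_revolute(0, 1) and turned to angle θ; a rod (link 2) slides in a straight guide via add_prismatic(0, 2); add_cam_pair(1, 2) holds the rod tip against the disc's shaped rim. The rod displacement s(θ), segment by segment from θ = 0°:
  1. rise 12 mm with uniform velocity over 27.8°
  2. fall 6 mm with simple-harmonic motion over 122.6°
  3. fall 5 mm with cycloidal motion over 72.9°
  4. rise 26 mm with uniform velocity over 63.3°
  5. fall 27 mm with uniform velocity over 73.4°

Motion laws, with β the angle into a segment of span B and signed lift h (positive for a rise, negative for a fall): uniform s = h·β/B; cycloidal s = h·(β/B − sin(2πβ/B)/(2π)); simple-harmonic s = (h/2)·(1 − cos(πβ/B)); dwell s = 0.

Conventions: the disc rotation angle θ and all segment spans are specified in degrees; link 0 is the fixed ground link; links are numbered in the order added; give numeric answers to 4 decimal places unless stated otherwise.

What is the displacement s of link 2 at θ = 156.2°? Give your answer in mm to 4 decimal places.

segment 1 (0° to 27.8°, uniform, h = 12) is passed completely: s = 0.0000 + (12) = 12.0000
segment 2 (27.8° to 150.4°, simple-harmonic, h = -6) is passed completely: s = 12.0000 + (-6) = 6.0000
θ = 156.2° falls in segment 3 (150.4° to 223.3°, cycloidal, h = -5): β = 156.2 − 150.4 = 5.8°, B = 72.9°; Δs = -5·(0.0796 − sin(2π·0.0796)/(2π)) = -0.0164; s = 6.0000 − 0.0164 = 5.9836

5.9836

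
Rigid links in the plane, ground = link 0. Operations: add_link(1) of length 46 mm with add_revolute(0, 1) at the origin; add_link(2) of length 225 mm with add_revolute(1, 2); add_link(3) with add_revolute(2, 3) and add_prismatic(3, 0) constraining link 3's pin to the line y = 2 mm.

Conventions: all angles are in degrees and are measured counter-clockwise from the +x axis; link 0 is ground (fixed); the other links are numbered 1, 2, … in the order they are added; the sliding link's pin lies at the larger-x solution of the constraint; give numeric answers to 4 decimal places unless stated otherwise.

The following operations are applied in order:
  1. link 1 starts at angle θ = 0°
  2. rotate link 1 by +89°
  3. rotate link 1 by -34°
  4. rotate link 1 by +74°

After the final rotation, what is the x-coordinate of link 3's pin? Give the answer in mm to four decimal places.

geometry: r = 46 mm, L = 225 mm, e = 2 mm; θ starts at 0°
rotate link 1 by +89°: θ ← 0° +89° = 89°
rotate link 1 by -34°: θ ← 89° -34° = 55°
rotate link 1 by +74°: θ ← 55° +74° = 129°
crank pin P = (r cos θ, r sin θ) = (-28.948738, 35.748714)
h = r sin θ − e = 35.748714 − 2 = 33.748714
x = r cos θ + √(L² − h²) = -28.948738 + 222.454544 = 193.505806

193.5058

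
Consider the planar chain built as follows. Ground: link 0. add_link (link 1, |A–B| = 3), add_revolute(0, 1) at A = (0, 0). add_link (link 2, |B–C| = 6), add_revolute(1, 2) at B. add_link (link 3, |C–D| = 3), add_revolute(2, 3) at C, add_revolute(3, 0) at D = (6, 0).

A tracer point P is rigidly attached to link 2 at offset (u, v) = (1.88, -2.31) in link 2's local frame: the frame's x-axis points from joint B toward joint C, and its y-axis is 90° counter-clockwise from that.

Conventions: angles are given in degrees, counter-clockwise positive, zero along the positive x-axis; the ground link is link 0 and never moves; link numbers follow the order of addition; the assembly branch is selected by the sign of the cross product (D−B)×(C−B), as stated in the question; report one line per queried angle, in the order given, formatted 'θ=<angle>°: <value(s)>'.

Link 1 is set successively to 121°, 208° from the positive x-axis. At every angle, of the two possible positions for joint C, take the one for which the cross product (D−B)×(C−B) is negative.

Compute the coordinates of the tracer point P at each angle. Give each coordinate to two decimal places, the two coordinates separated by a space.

A=(0,0), D=(6.00,0)
θ=121°: B = A + 3.00·(cos121°, sin121°) = (-1.5451, 2.5715)
θ=121°: |BD| = 7.9713
θ=121°: circle(B,6.00) ∩ circle(D,3.00): a=5.6792, h=1.9356
θ=121°:   candidates: C₊=(4.4549,2.5715) cross=15.429; C₋=(3.2061,-1.0927) cross=-15.429
θ=121°:   branch - wants cross < 0 → take C=(3.2061,-1.0927) (cross=-15.429)
θ=121°: ex = (C−B)/|BC| = (0.7919,-0.6107); ey = (0.6107,0.7919)
θ=121°: P = B + 1.88·ex + -2.31·ey = (-1.4671,-0.4058)
θ=208°: B = A + 3.00·(cos208°, sin208°) = (-2.6488, -1.4084)
θ=208°: |BD| = 8.7628
θ=208°: circle(B,6.00) ∩ circle(D,3.00): a=5.9220, h=0.9644
θ=208°:   candidates: C₊=(3.0412,0.4952) cross=8.450; C₋=(3.3512,-1.4084) cross=-8.450
θ=208°:   branch - wants cross < 0 → take C=(3.3512,-1.4084) (cross=-8.450)
θ=208°: ex = (C−B)/|BC| = (1.0000,0.0000); ey = (-0.0000,1.0000)
θ=208°: P = B + 1.88·ex + -2.31·ey = (-0.7688,-3.7184)

θ=121°: -1.47 -0.41
θ=208°: -0.77 -3.72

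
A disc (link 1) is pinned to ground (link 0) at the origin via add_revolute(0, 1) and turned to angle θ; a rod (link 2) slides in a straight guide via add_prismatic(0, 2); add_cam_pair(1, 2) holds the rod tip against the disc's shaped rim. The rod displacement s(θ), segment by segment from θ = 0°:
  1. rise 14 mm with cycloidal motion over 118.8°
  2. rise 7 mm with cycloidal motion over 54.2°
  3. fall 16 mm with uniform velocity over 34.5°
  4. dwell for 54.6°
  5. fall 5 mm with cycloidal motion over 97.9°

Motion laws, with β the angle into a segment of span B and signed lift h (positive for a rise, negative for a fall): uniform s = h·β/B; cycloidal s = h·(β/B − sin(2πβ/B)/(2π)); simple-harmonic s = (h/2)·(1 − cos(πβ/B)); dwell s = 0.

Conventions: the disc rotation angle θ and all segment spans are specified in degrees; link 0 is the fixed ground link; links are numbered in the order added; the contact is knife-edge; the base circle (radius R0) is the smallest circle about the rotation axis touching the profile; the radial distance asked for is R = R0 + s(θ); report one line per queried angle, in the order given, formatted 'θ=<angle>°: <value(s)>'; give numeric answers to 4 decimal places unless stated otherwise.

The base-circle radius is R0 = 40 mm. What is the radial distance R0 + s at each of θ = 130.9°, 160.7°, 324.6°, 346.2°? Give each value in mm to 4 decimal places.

segment 1 (0° to 118.8°, cycloidal, h = 14) is passed completely: s = 0.0000 + (14) = 14.0000
θ = 130.9° falls in segment 2 (118.8° to 173°, cycloidal, h = 7): β = 130.9 − 118.8 = 12.1°, B = 54.2°; Δs = 7·(0.2232 − sin(2π·0.2232)/(2π)) = 0.4643; s = 14.0000 + 0.4643 = 14.4643
θ = 160.7° falls in segment 2 (118.8° to 173°, cycloidal, h = 7): β = 160.7 − 118.8 = 41.9°, B = 54.2°; Δs = 7·(0.7731 − sin(2π·0.7731)/(2π)) = 6.5138; s = 14.0000 + 6.5138 = 20.5138
segment 2 (118.8° to 173°, cycloidal, h = 7) is passed completely: s = 14.0000 + (7) = 21.0000
segment 3 (173° to 207.5°, uniform, h = -16) is passed completely: s = 21.0000 + (-16) = 5.0000
segment 4 (207.5° to 262.1°, dwell): s unchanged at 5.0000
θ = 324.6° falls in segment 5 (262.1° to 360°, cycloidal, h = -5): β = 324.6 − 262.1 = 62.5°, B = 97.9°; Δs = -5·(0.6384 − sin(2π·0.6384)/(2π)) = -3.8001; s = 5.0000 − 3.8001 = 1.1999
θ = 346.2° falls in segment 5 (262.1° to 360°, cycloidal, h = -5): β = 346.2 − 262.1 = 84.1°, B = 97.9°; Δs = -5·(0.8590 − sin(2π·0.8590)/(2π)) = -4.9114; s = 5.0000 − 4.9114 = 0.0886
θ=130.9°: R = R0 + s = 40 + 14.4643 = 54.4643
θ=160.7°: R = R0 + s = 40 + 20.5138 = 60.5138
θ=324.6°: R = R0 + s = 40 + 1.1999 = 41.1999
θ=346.2°: R = R0 + s = 40 + 0.0886 = 40.0886

θ=130.9°: 54.4643
θ=160.7°: 60.5138
θ=324.6°: 41.1999
θ=346.2°: 40.0886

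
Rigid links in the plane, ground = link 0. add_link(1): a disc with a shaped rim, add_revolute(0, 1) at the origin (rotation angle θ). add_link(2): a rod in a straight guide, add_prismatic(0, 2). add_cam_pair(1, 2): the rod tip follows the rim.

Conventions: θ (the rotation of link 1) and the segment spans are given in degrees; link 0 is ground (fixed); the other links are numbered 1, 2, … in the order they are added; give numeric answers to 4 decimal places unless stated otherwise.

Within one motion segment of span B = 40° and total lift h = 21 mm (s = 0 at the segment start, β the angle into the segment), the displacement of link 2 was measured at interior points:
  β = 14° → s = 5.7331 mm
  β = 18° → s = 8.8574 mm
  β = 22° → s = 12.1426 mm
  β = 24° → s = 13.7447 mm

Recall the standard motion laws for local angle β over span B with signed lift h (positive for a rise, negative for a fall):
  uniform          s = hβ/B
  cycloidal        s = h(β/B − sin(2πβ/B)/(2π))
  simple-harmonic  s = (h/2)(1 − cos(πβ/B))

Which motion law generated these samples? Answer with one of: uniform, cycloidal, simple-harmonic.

candidates at β/B = r: uniform s = h·r (linear in β); cycloidal s = h·(r − sin(2πr)/(2π)); simple-harmonic s = (h/2)(1 − cos(πr))
β=14°: printed 5.7331 | uniform 7.3500, cycloidal 4.6461, simple-harmonic 5.7331
β=18°: printed 8.8574 | uniform 9.4500, cycloidal 8.4172, simple-harmonic 8.8574
β=22°: printed 12.1426 | uniform 11.5500, cycloidal 12.5828, simple-harmonic 12.1426
β=24°: printed 13.7447 | uniform 12.6000, cycloidal 14.5645, simple-harmonic 13.7447
only one law matches every sample → simple-harmonic

simple-harmonic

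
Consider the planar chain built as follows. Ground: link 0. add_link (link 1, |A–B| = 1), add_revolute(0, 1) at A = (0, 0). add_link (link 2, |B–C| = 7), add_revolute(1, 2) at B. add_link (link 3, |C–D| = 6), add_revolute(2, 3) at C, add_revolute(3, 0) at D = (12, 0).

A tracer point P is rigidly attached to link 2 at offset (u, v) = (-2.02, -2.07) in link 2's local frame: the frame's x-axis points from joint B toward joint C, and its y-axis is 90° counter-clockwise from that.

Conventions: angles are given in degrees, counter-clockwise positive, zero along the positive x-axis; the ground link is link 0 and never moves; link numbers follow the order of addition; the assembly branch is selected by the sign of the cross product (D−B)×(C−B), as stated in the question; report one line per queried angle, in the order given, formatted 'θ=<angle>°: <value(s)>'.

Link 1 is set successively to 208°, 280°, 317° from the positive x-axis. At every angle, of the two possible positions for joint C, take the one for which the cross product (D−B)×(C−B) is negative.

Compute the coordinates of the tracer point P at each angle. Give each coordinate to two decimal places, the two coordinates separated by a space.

A=(0,0), D=(12.00,0)
θ=208°: B = A + 1.00·(cos208°, sin208°) = (-0.8829, -0.4695)
θ=208°: |BD| = 12.8915
θ=208°: circle(B,7.00) ∩ circle(D,6.00): a=6.9500, h=0.8355
θ=208°:   candidates: C₊=(6.0320,0.6186) cross=10.771; C₋=(6.0928,-1.0513) cross=-10.771
θ=208°:   branch - wants cross < 0 → take C=(6.0928,-1.0513) (cross=-10.771)
θ=208°: ex = (C−B)/|BC| = (0.9965,-0.0831); ey = (0.0831,0.9965)
θ=208°: P = B + -2.02·ex + -2.07·ey = (-3.0680,-2.3644)
θ=280°: B = A + 1.00·(cos280°, sin280°) = (0.1736, -0.9848)
θ=280°: |BD| = 11.8673
θ=280°: circle(B,7.00) ∩ circle(D,6.00): a=6.4814, h=2.6442
θ=280°:   candidates: C₊=(6.4132,2.1881) cross=31.380; C₋=(6.8521,-3.0820) cross=-31.380
θ=280°:   branch - wants cross < 0 → take C=(6.8521,-3.0820) (cross=-31.380)
θ=280°: ex = (C−B)/|BC| = (0.9541,-0.2996); ey = (0.2996,0.9541)
θ=280°: P = B + -2.02·ex + -2.07·ey = (-2.3737,-2.3545)
θ=317°: B = A + 1.00·(cos317°, sin317°) = (0.7314, -0.6820)
θ=317°: |BD| = 11.2893
θ=317°: circle(B,7.00) ∩ circle(D,6.00): a=6.2204, h=3.2104
θ=317°:   candidates: C₊=(6.7464,2.8983) cross=36.243; C₋=(7.1343,-3.5107) cross=-36.243
θ=317°:   branch - wants cross < 0 → take C=(7.1343,-3.5107) (cross=-36.243)
θ=317°: ex = (C−B)/|BC| = (0.9147,-0.4041); ey = (0.4041,0.9147)
θ=317°: P = B + -2.02·ex + -2.07·ey = (-1.9529,-1.7592)

θ=208°: -3.07 -2.36
θ=280°: -2.37 -2.35
θ=317°: -1.95 -1.76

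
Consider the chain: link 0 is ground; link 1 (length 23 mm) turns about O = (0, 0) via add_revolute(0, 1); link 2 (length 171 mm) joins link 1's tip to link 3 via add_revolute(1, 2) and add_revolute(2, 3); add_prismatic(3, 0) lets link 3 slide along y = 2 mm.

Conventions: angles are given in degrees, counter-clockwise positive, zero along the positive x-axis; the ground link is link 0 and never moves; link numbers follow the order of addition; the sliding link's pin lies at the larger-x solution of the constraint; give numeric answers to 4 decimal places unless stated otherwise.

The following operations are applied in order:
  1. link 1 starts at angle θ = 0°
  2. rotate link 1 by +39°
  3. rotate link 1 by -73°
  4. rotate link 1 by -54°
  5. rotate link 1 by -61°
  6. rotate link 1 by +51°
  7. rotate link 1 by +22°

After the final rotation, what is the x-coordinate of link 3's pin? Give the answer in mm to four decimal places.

geometry: r = 23 mm, L = 171 mm, e = 2 mm; θ starts at 0°
rotate link 1 by +39°: θ ← 0° +39° = 39°
rotate link 1 by -73°: θ ← 39° -73° = -34°
rotate link 1 by -54°: θ ← -34° -54° = -88°
rotate link 1 by -61°: θ ← -88° -61° = -149°
rotate link 1 by +51°: θ ← -149° +51° = -98°
rotate link 1 by +22°: θ ← -98° +22° = -76°
crank pin P = (r cos θ, r sin θ) = (5.564204, -22.316802)
h = r sin θ − e = -22.316802 − 2 = -24.316802
x = r cos θ + √(L² − h²) = 5.564204 + 169.262202 = 174.826406

174.8264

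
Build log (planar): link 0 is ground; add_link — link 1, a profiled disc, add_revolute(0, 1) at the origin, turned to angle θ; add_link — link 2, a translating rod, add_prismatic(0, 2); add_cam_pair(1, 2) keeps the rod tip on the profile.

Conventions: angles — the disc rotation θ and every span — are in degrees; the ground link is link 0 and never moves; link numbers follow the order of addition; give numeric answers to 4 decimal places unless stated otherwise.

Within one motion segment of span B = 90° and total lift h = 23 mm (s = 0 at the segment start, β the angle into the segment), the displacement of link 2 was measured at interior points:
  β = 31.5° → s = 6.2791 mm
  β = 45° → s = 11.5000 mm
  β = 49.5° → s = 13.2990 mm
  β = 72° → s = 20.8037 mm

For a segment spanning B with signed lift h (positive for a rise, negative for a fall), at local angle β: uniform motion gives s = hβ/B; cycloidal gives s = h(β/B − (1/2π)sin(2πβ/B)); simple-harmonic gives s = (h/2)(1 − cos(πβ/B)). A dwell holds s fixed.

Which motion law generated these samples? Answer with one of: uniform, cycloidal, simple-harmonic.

candidates at β/B = r: uniform s = h·r (linear in β); cycloidal s = h·(r − sin(2πr)/(2π)); simple-harmonic s = (h/2)(1 − cos(πr))
β=31.5°: printed 6.2791 | uniform 8.0500, cycloidal 5.0885, simple-harmonic 6.2791
β=45°: printed 11.5000 | uniform 11.5000, cycloidal 11.5000, simple-harmonic 11.5000
β=49.5°: printed 13.2990 | uniform 12.6500, cycloidal 13.7812, simple-harmonic 13.2990
β=72°: printed 20.8037 | uniform 18.4000, cycloidal 21.8814, simple-harmonic 20.8037
only one law matches every sample → simple-harmonic

simple-harmonic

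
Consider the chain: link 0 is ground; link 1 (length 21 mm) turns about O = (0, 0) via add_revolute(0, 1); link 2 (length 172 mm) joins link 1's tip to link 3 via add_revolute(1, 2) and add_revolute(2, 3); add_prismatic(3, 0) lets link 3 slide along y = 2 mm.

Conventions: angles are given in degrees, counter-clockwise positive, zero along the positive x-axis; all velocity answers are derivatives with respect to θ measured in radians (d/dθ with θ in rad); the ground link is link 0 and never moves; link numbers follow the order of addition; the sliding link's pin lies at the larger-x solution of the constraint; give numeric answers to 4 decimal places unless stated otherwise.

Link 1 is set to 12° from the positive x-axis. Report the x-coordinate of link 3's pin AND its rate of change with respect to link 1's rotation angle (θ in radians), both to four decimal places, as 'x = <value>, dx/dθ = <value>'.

geometry: r = 21 mm, L = 172 mm, e = 2 mm
crank pin P = (r cos θ, r sin θ) = (20.541100, 4.366146)
h = r sin θ − e = 4.366146 − 2 = 2.366146
x = r cos θ + √(L² − h²) = 20.541100 + 171.983724 = 192.524824
dx/dθ = −r sin θ − h·r cos θ/√(L² − h²) (θ in radians; h = 2.366146) = -4.648749

x = 192.5248, dx/dθ = -4.6487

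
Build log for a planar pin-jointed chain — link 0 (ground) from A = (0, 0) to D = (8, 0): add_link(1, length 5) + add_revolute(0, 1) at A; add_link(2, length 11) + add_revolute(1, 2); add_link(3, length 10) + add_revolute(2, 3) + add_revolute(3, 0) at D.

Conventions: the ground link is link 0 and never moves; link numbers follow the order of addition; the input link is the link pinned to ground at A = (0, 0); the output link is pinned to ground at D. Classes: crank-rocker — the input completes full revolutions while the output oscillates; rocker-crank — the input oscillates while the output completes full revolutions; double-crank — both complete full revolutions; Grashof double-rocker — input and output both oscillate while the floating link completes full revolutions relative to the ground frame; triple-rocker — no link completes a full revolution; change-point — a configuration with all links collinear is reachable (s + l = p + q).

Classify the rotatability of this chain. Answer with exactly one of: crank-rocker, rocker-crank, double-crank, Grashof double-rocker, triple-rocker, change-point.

lengths: ground=8, input=5, coupler=11, output=10
sorted: s=5 (shortest), l=11 (longest), p+q=18
s + l = 16 vs p + q = 18
s + l < p + q (Grashof) with shortest = input link → crank-rocker

crank-rocker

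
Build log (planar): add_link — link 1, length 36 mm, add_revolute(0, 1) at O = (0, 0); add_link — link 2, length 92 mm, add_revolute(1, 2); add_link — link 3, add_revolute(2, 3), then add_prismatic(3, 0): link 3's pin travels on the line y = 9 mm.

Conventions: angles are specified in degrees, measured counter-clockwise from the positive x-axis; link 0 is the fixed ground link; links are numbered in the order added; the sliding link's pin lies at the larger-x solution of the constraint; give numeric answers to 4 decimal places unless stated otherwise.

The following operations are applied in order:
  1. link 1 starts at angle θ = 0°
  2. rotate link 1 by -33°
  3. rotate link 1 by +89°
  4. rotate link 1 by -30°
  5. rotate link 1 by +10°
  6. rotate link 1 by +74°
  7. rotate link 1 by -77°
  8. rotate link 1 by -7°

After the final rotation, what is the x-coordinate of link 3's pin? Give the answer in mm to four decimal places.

geometry: r = 36 mm, L = 92 mm, e = 9 mm; θ starts at 0°
rotate link 1 by -33°: θ ← 0° -33° = -33°
rotate link 1 by +89°: θ ← -33° +89° = 56°
rotate link 1 by -30°: θ ← 56° -30° = 26°
rotate link 1 by +10°: θ ← 26° +10° = 36°
rotate link 1 by +74°: θ ← 36° +74° = 110°
rotate link 1 by -77°: θ ← 110° -77° = 33°
rotate link 1 by -7°: θ ← 33° -7° = 26°
crank pin P = (r cos θ, r sin θ) = (32.356586, 15.781361)
h = r sin θ − e = 15.781361 − 9 = 6.781361
x = r cos θ + √(L² − h²) = 32.356586 + 91.749731 = 124.106317

124.1063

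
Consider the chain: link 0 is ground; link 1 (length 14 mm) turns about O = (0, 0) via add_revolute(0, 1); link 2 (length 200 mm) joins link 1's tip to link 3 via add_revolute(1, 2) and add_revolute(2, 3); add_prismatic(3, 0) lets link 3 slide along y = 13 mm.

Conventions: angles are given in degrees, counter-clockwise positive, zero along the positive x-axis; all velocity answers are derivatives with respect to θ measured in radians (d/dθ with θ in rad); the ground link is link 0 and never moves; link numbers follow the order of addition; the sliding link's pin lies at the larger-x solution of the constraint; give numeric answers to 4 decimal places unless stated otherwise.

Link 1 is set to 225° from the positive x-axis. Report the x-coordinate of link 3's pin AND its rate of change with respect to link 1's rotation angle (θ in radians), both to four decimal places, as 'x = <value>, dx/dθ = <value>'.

geometry: r = 14 mm, L = 200 mm, e = 13 mm
crank pin P = (r cos θ, r sin θ) = (-9.899495, -9.899495)
h = r sin θ − e = -9.899495 − 13 = -22.899495
x = r cos θ + √(L² − h²) = -9.899495 + 198.684708 = 188.785213
dx/dθ = −r sin θ − h·r cos θ/√(L² − h²) (θ in radians; h = -22.899495) = 8.758524

x = 188.7852, dx/dθ = 8.7585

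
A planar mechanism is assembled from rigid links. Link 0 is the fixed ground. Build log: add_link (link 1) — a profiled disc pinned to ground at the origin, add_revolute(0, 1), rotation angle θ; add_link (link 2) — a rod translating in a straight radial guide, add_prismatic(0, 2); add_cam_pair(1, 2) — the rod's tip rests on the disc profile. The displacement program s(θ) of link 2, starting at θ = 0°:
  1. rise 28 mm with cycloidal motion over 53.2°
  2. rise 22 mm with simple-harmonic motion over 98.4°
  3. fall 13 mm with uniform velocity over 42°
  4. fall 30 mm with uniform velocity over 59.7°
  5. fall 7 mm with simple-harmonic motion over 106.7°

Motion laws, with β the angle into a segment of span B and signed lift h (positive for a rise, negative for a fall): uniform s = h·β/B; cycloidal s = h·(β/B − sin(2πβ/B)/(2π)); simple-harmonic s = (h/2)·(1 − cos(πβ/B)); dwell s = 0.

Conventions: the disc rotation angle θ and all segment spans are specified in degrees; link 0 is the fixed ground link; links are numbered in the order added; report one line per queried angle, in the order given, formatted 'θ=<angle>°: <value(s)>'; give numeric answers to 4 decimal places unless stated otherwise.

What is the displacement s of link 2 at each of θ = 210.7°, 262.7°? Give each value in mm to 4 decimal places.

seg 1 [0°–53.2°] cycloidal, h=28: full span → s += 28 → s = 28.0000
seg 2 [53.2°–151.6°] simple-harmonic, h=22: full span → s += 22 → s = 50.0000
seg 3 [151.6°–193.6°] uniform, h=-13: full span → s += -13 → s = 37.0000
seg 4 [193.6°–253.3°] uniform, h=-30: θ=210.7° here. β=17.1, B=59.7. -30·17.1/59.7 = -8.5930 → s = 28.4070
seg 4 [193.6°–253.3°] uniform, h=-30: full span → s += -30 → s = 7.0000
seg 5 [253.3°–360°] simple-harmonic, h=-7: θ=262.7° here. β=9.4, B=106.7. -7/2·(1 − cos(π·0.0881)) = -0.1332 → s = 6.8668

θ=210.7°: 28.4070
θ=262.7°: 6.8668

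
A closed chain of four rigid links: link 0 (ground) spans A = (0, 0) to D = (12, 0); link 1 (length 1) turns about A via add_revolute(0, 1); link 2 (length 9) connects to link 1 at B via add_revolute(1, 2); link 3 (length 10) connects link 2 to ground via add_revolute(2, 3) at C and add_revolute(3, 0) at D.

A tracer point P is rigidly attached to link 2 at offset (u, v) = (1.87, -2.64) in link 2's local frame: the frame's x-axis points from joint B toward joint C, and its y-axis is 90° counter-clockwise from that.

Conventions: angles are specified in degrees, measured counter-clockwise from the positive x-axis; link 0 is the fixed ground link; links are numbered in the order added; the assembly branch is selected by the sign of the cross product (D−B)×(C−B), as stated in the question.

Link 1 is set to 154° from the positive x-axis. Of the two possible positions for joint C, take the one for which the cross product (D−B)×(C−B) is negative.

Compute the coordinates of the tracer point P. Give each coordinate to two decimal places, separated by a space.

A=(0,0), D=(12.00,0)
B = A + 1.00·(cos154°, sin154°) = (-0.8988, 0.4384)
|BD| = 12.9062
circle(B,9.00) ∩ circle(D,10.00): a=5.7170, h=6.9509
  candidates: C₊=(5.0510,7.1911) cross=89.710; C₋=(4.5789,-6.7027) cross=-89.710
  branch - wants cross < 0 → take C=(4.5789,-6.7027) (cross=-89.710)
ex = (C−B)/|BC| = (0.6086,-0.7935); ey = (0.7935,0.6086)
P = B + 1.87·ex + -2.64·ey = (-1.8554,-2.6522)

-1.86 -2.65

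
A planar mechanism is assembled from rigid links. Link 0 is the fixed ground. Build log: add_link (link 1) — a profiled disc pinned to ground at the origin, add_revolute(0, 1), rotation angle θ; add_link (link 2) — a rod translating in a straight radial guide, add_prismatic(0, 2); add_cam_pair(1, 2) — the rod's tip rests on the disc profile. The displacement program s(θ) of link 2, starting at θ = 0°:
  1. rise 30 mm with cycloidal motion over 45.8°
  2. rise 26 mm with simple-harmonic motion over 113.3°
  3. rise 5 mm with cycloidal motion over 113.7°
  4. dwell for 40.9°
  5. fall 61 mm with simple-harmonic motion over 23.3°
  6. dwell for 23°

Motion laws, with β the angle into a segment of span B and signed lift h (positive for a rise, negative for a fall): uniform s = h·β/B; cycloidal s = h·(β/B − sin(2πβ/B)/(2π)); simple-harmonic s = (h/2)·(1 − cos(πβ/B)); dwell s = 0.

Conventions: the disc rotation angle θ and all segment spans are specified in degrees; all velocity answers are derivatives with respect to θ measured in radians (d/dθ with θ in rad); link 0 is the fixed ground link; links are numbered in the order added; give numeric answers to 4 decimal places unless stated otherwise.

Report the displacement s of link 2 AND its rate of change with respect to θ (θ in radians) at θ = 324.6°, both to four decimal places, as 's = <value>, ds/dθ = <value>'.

seg 1 [0°–45.8°] cycloidal, h=30: full span → s += 30 → s = 30.0000
seg 2 [45.8°–159.1°] simple-harmonic, h=26: full span → s += 26 → s = 56.0000
seg 3 [159.1°–272.8°] cycloidal, h=5: full span → s += 5 → s = 61.0000
seg 4 [272.8°–313.7°] dwell: s stays 61.0000
seg 5 [313.7°–337°] simple-harmonic, h=-61: θ=324.6° here. β=10.9, B=23.3. -61/2·(1 − cos(π·0.4678)) = -27.4210 → s = 33.5790
velocity in seg [313.7°–337°] (simple-harmonic), θ in radians: β = 10.9° = 0.1902 rad, B = 23.3° = 0.4067 rad; ds/dθ = (πh/(2B)) sin(πβ/B) = (π·(-61)/(2·0.4067)) sin(π·0.4678) = -234.418594 mm/rad

s = 33.5790, ds/dθ = -234.4186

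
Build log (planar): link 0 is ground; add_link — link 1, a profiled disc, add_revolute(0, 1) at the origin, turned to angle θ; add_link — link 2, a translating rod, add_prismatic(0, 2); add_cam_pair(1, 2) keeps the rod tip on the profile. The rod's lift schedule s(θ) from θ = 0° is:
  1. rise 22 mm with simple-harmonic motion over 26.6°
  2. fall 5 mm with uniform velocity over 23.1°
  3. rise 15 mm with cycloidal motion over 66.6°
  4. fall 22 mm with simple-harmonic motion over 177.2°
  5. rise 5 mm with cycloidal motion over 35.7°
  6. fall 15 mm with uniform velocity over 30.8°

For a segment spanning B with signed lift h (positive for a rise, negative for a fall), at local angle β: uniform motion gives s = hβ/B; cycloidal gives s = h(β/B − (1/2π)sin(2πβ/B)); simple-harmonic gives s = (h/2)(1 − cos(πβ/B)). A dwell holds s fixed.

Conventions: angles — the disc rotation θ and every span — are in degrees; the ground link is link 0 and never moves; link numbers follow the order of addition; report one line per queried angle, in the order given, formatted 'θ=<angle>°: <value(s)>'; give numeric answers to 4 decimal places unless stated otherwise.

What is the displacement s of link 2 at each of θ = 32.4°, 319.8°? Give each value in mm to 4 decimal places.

seg 1 [0°–26.6°] simple-harmonic, h=22: full span → s += 22 → s = 22.0000
seg 2 [26.6°–49.7°] uniform, h=-5: θ=32.4° here. β=5.8, B=23.1. -5·5.8/23.1 = -1.2554 → s = 20.7446
seg 2 [26.6°–49.7°] uniform, h=-5: full span → s += -5 → s = 17.0000
seg 3 [49.7°–116.3°] cycloidal, h=15: full span → s += 15 → s = 32.0000
seg 4 [116.3°–293.5°] simple-harmonic, h=-22: full span → s += -22 → s = 10.0000
seg 5 [293.5°–329.2°] cycloidal, h=5: θ=319.8° here. β=26.3, B=35.7. 5·(0.7367 − sin(2π·0.7367)/(2π)) = 4.4765 → s = 14.4765

θ=32.4°: 20.7446
θ=319.8°: 14.4765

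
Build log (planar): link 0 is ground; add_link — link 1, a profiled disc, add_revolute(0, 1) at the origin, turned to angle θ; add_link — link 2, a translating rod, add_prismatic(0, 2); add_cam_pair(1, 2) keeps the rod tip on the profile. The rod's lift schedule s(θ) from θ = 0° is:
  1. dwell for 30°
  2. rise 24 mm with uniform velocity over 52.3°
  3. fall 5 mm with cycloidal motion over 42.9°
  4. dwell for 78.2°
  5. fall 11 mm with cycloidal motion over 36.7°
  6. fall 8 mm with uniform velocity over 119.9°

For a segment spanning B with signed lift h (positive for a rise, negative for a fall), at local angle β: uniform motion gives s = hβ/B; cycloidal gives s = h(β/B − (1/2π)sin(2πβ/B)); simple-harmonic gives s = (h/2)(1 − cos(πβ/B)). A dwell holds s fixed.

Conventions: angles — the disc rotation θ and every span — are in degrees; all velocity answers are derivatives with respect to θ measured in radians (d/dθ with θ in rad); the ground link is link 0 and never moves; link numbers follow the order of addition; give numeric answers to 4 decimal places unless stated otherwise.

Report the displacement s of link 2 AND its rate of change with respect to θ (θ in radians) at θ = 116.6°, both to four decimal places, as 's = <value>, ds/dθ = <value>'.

seg 1 [0°–30°] dwell: s stays 0.0000
seg 2 [30°–82.3°] uniform, h=24: full span → s += 24 → s = 24.0000
seg 3 [82.3°–125.2°] cycloidal, h=-5: θ=116.6° here. β=34.3, B=42.9. -5·(0.7995 − sin(2π·0.7995)/(2π)) = -4.7552 → s = 19.2448
velocity in seg [82.3°–125.2°] (cycloidal), θ in radians: β = 34.3° = 0.5986 rad, B = 42.9° = 0.7487 rad; ds/dθ = (h/B)(1 − cos(2πβ/B)) = ((-5)/0.7487)(1 − cos(2π·0.7995)) = -4.632879 mm/rad

s = 19.2448, ds/dθ = -4.6329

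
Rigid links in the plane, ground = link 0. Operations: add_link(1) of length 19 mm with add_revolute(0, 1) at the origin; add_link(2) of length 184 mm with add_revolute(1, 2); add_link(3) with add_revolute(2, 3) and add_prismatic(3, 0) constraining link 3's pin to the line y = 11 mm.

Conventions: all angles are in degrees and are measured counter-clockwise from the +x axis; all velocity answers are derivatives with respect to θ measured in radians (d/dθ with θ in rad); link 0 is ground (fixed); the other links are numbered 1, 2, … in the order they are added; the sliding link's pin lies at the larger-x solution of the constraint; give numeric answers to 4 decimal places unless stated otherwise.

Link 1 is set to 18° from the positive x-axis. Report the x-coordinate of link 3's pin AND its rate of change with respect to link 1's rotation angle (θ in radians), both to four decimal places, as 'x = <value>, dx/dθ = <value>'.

geometry: r = 19 mm, L = 184 mm, e = 11 mm
crank pin P = (r cos θ, r sin θ) = (18.070074, 5.871323)
h = r sin θ − e = 5.871323 − 11 = -5.128677
x = r cos θ + √(L² − h²) = 18.070074 + 183.928510 = 201.998583
dx/dθ = −r sin θ − h·r cos θ/√(L² − h²) (θ in radians; h = -5.128677) = -5.367456

x = 201.9986, dx/dθ = -5.3675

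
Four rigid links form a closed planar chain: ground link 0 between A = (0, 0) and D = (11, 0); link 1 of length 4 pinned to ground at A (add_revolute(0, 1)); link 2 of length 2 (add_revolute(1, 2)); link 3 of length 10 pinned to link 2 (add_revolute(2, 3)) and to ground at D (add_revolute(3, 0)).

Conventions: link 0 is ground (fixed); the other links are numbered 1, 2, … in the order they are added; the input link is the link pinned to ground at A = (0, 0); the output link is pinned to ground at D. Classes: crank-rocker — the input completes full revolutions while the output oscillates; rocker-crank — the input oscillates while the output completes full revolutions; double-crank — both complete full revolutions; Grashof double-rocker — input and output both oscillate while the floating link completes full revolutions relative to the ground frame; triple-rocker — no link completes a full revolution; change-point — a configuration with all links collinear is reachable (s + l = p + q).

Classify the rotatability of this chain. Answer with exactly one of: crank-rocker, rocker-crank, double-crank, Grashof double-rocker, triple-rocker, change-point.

lengths: ground=11, input=4, coupler=2, output=10
sorted: s=2 (shortest), l=11 (longest), p+q=14
s + l = 13 vs p + q = 14
s + l < p + q (Grashof) with shortest = coupler link → Grashof double-rocker

Grashof double-rocker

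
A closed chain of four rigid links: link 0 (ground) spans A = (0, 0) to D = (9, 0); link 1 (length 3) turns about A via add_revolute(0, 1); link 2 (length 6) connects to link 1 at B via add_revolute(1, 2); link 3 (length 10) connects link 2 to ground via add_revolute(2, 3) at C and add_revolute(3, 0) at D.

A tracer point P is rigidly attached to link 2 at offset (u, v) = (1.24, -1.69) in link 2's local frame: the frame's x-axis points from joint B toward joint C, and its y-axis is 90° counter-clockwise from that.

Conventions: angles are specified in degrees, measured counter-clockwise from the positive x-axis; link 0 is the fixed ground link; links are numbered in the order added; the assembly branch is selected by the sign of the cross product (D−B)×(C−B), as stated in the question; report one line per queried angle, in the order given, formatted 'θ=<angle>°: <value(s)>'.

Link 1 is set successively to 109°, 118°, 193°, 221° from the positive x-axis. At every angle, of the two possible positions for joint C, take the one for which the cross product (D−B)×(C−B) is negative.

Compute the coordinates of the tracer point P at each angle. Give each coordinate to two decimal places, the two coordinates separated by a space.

A=(0,0), D=(9.00,0)
θ=109°: B = A + 3.00·(cos109°, sin109°) = (-0.9767, 2.8366)
θ=109°: |BD| = 10.3721
θ=109°: circle(B,6.00) ∩ circle(D,10.00): a=2.1009, h=5.6202
θ=109°:   candidates: C₊=(2.5811,7.6679) cross=58.293; C₋=(-0.4929,-3.1439) cross=-58.293
θ=109°:   branch - wants cross < 0 → take C=(-0.4929,-3.1439) (cross=-58.293)
θ=109°: ex = (C−B)/|BC| = (0.0806,-0.9967); ey = (0.9967,0.0806)
θ=109°: P = B + 1.24·ex + -1.69·ey = (-2.5612,1.4643)
θ=118°: B = A + 3.00·(cos118°, sin118°) = (-1.4084, 2.6488)
θ=118°: |BD| = 10.7402
θ=118°: circle(B,6.00) ∩ circle(D,10.00): a=2.3906, h=5.5032
θ=118°:   candidates: C₊=(2.2656,7.3924) cross=59.105; C₋=(-0.4489,-3.2739) cross=-59.105
θ=118°:   branch - wants cross < 0 → take C=(-0.4489,-3.2739) (cross=-59.105)
θ=118°: ex = (C−B)/|BC| = (0.1599,-0.9871); ey = (0.9871,0.1599)
θ=118°: P = B + 1.24·ex + -1.69·ey = (-2.8784,1.1545)
θ=193°: B = A + 3.00·(cos193°, sin193°) = (-2.9231, -0.6749)
θ=193°: |BD| = 11.9422
θ=193°: circle(B,6.00) ∩ circle(D,10.00): a=3.2915, h=5.0166
θ=193°:   candidates: C₊=(0.0797,4.5197) cross=59.909; C₋=(0.6466,-5.4974) cross=-59.909
θ=193°:   branch - wants cross < 0 → take C=(0.6466,-5.4974) (cross=-59.909)
θ=193°: ex = (C−B)/|BC| = (0.5950,-0.8038); ey = (0.8038,0.5950)
θ=193°: P = B + 1.24·ex + -1.69·ey = (-3.5437,-2.6770)
θ=221°: B = A + 3.00·(cos221°, sin221°) = (-2.2641, -1.9682)
θ=221°: |BD| = 11.4348
θ=221°: circle(B,6.00) ∩ circle(D,10.00): a=2.9189, h=5.2421
θ=221°:   candidates: C₊=(-0.2911,3.6981) cross=59.943; C₋=(1.5135,-6.6297) cross=-59.943
θ=221°:   branch - wants cross < 0 → take C=(1.5135,-6.6297) (cross=-59.943)
θ=221°: ex = (C−B)/|BC| = (0.6296,-0.7769); ey = (0.7769,0.6296)
θ=221°: P = B + 1.24·ex + -1.69·ey = (-2.7964,-3.9956)

θ=109°: -2.56 1.46
θ=118°: -2.88 1.15
θ=193°: -3.54 -2.68
θ=221°: -2.80 -4.00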